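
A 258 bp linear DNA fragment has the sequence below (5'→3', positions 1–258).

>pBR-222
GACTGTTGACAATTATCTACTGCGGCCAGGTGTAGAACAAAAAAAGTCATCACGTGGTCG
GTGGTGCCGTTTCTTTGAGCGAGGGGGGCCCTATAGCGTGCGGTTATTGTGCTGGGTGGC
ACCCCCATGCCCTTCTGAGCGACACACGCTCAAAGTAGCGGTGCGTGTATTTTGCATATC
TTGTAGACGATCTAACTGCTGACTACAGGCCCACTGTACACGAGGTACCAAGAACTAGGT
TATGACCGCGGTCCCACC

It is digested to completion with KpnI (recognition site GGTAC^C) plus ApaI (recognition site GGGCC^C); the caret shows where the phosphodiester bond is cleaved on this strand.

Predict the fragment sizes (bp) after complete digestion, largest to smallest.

The KpnI site (GGTACC) starts at position 224.
KpnI cuts after base 5 of each site (before the last base), so after position 228.
The ApaI site (GGGCCC) starts at position 86.
ApaI cuts after base 5 of each site (before the last base), so after position 90.
Combined cut positions: 90, 228.
Linear molecule, 2 cuts → 3 fragments:
  1–90 → 90 bp
  91–228 → 138 bp
  229–258 → 30 bp
Sorted largest to smallest: 138, 90, 30 bp.

138, 90, 30 bp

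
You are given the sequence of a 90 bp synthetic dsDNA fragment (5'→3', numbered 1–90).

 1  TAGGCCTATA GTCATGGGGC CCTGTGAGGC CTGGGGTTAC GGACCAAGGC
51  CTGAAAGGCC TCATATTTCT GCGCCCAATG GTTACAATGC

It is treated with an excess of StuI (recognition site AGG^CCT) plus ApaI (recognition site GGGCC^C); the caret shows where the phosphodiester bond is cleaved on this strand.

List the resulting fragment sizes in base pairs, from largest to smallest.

32, 20, 17, 9, 8, 4 bp

StuI sites (AGGCCT) start at positions 2, 27, 47, 56.
StuI cuts after base 3 of each site, so after positions 4, 29, 49, 58.
The ApaI site (GGGCCC) starts at position 17.
ApaI cuts after base 5 of each site (before the last base), so after position 21.
Combined cut positions: 4, 21, 29, 49, 58.
Linear molecule, 5 cuts → 6 fragments:
  1–4 → 4 bp
  5–21 → 17 bp
  22–29 → 8 bp
  30–49 → 20 bp
  50–58 → 9 bp
  59–90 → 32 bp
Sorted largest to smallest: 32, 20, 17, 9, 8, 4 bp.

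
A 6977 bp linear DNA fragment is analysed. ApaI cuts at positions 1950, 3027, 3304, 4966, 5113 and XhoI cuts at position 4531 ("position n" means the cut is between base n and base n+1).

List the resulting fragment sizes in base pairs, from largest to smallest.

Combined cut positions (sorted): 1950, 3027, 3304, 4531, 4966, 5113.
Linear molecule, 6 cuts → 7 fragments:
  1950 − 0 = 1950 bp
  3027 − 1950 = 1077 bp
  3304 − 3027 = 277 bp
  4531 − 3304 = 1227 bp
  4966 − 4531 = 435 bp
  5113 − 4966 = 147 bp
  6977 − 5113 = 1864 bp
Sorted largest to smallest: 1950, 1864, 1227, 1077, 435, 277, 147 bp.

1950, 1864, 1227, 1077, 435, 277, 147 bp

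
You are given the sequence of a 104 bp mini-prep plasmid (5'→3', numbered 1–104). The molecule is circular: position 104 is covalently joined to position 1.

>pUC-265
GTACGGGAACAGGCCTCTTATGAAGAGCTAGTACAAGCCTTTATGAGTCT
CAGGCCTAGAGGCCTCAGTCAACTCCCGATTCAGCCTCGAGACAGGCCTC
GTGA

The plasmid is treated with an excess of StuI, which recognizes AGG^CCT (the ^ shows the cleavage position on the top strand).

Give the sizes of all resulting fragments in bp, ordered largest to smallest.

StuI sites (AGGCCT) start at positions 11, 52, 60, 94.
StuI cuts after base 3 of each site, so after positions 13, 54, 62, 96.
Circular molecule, 4 cuts → 4 fragments:
  14–54 → 41 bp
  55–62 → 8 bp
  63–96 → 34 bp
  97–104 then 1–13 → 8 + 13 = 21 bp
Sorted largest to smallest: 41, 34, 21, 8 bp.

41, 34, 21, 8 bp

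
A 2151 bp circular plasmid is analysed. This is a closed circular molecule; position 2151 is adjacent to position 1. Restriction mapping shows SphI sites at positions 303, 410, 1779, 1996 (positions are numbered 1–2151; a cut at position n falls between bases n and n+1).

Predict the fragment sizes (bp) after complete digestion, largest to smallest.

Circular molecule, 4 cuts → 4 fragments:
  410 − 303 = 107 bp
  1779 − 410 = 1369 bp
  1996 − 1779 = 217 bp
  wrap: 2151 − 1996 + 303 = 458 bp
Sorted largest to smallest: 1369, 458, 217, 107 bp.

1369, 458, 217, 107 bp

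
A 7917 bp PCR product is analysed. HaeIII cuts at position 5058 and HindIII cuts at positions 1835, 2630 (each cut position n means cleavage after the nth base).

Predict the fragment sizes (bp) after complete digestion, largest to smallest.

2859, 2428, 1835, 795 bp

Combined cut positions (sorted): 1835, 2630, 5058.
Linear molecule, 3 cuts → 4 fragments:
  1835 − 0 = 1835 bp
  2630 − 1835 = 795 bp
  5058 − 2630 = 2428 bp
  7917 − 5058 = 2859 bp
Sorted largest to smallest: 2859, 2428, 1835, 795 bp.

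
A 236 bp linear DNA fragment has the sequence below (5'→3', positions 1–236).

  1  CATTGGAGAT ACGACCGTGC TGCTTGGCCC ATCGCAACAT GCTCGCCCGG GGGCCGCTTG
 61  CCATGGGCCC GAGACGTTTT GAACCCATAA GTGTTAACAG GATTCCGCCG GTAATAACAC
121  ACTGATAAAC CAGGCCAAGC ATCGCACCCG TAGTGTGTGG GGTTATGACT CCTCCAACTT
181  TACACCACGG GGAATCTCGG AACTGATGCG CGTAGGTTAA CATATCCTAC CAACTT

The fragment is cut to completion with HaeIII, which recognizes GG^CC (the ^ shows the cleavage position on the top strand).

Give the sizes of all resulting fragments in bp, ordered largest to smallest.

102, 67, 27, 26, 14 bp

HaeIII sites (GGCC) start at positions 26, 52, 66, 133.
HaeIII cuts after base 2 of each site, so after positions 27, 53, 67, 134.
Linear molecule, 4 cuts → 5 fragments:
  1–27 → 27 bp
  28–53 → 26 bp
  54–67 → 14 bp
  68–134 → 67 bp
  135–236 → 102 bp
Sorted largest to smallest: 102, 67, 27, 26, 14 bp.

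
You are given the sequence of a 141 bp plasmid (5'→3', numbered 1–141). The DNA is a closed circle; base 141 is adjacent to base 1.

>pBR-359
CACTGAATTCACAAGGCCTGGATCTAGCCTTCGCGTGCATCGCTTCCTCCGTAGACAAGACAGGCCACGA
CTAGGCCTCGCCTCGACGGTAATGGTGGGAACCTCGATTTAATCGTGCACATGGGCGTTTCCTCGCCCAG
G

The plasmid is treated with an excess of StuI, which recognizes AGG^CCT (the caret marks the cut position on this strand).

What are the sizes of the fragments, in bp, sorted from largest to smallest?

StuI sites (AGGCCT) start at positions 14, 73.
StuI cuts after base 3 of each site, so after positions 16, 75.
Circular molecule, 2 cuts → 2 fragments:
  17–75 → 59 bp
  76–141 then 1–16 → 66 + 16 = 82 bp
Sorted largest to smallest: 82, 59 bp.

82, 59 bp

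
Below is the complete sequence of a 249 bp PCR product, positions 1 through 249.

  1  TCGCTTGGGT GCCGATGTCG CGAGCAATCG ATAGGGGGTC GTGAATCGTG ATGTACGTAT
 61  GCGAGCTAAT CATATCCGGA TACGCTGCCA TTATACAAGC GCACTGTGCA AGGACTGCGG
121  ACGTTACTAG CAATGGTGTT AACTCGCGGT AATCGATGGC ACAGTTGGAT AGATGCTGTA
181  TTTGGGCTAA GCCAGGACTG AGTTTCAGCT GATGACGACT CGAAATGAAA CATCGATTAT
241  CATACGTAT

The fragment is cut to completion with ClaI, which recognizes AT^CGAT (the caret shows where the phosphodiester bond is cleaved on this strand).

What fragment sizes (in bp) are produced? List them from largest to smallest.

125, 80, 28, 16 bp

ClaI sites (ATCGAT) start at positions 27, 152, 232.
ClaI cuts after base 2 of each site, so after positions 28, 153, 233.
Linear molecule, 3 cuts → 4 fragments:
  1–28 → 28 bp
  29–153 → 125 bp
  154–233 → 80 bp
  234–249 → 16 bp
Sorted largest to smallest: 125, 80, 28, 16 bp.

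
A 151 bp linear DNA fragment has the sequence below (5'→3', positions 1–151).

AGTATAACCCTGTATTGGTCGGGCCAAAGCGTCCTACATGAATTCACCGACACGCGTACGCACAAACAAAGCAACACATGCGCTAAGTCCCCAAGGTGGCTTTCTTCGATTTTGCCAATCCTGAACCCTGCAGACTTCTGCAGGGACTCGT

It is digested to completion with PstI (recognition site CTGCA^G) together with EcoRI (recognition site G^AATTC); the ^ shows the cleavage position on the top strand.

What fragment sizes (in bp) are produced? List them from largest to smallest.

92, 40, 10, 9 bp

PstI sites (CTGCAG) start at positions 128, 138.
PstI cuts after base 5 of each site (before the last base), so after positions 132, 142.
The EcoRI site (GAATTC) starts at position 40.
EcoRI cuts after the first base of each site, so after position 40.
Combined cut positions: 40, 132, 142.
Linear molecule, 3 cuts → 4 fragments:
  1–40 → 40 bp
  41–132 → 92 bp
  133–142 → 10 bp
  143–151 → 9 bp
Sorted largest to smallest: 92, 40, 10, 9 bp.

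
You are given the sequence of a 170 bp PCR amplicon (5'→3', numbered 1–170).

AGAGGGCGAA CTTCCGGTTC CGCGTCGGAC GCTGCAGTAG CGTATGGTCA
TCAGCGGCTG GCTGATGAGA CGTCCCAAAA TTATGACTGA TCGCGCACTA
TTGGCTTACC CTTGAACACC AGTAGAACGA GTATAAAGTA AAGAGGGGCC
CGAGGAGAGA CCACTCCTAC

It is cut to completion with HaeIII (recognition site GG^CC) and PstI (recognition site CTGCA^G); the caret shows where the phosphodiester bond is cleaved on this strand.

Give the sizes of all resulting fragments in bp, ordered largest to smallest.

112, 36, 22 bp

The HaeIII site (GGCC) starts at position 147.
HaeIII cuts after base 2 of each site, so after position 148.
The PstI site (CTGCAG) starts at position 32.
PstI cuts after base 5 of each site (before the last base), so after position 36.
Combined cut positions: 36, 148.
Linear molecule, 2 cuts → 3 fragments:
  1–36 → 36 bp
  37–148 → 112 bp
  149–170 → 22 bp
Sorted largest to smallest: 112, 36, 22 bp.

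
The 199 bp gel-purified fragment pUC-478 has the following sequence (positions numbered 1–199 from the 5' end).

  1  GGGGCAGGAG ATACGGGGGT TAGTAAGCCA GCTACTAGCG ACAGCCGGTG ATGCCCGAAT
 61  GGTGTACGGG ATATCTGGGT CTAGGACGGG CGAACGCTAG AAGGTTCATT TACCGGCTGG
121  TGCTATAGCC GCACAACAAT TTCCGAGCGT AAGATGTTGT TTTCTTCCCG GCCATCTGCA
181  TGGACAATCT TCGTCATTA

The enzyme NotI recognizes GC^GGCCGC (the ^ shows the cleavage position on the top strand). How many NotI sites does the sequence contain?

No occurrence of GCGGCCGC is present in the sequence.
NotI does not cut: 0 sites.

0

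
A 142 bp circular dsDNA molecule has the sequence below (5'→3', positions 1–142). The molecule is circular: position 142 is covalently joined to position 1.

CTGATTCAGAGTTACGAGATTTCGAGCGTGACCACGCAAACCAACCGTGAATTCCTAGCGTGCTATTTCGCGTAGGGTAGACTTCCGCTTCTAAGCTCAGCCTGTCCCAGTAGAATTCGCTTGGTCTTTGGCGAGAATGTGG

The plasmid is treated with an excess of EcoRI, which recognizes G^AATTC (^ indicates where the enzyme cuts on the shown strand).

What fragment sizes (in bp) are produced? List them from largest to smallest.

78, 64 bp

EcoRI sites (GAATTC) start at positions 49, 113.
EcoRI cuts after the first base of each site, so after positions 49, 113.
Circular molecule, 2 cuts → 2 fragments:
  50–113 → 64 bp
  114–142 then 1–49 → 29 + 49 = 78 bp
Sorted largest to smallest: 78, 64 bp.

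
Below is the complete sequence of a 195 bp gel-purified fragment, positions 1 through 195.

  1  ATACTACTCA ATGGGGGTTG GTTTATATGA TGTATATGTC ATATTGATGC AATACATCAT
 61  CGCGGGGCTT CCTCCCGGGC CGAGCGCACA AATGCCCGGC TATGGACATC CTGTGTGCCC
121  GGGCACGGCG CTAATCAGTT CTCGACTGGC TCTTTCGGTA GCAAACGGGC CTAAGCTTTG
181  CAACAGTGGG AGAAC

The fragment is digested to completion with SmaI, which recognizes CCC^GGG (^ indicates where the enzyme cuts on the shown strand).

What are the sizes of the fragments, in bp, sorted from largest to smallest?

SmaI sites (CCCGGG) start at positions 74, 118.
SmaI cuts after base 3 of each site, so after positions 76, 120.
Linear molecule, 2 cuts → 3 fragments:
  1–76 → 76 bp
  77–120 → 44 bp
  121–195 → 75 bp
Sorted largest to smallest: 76, 75, 44 bp.

76, 75, 44 bp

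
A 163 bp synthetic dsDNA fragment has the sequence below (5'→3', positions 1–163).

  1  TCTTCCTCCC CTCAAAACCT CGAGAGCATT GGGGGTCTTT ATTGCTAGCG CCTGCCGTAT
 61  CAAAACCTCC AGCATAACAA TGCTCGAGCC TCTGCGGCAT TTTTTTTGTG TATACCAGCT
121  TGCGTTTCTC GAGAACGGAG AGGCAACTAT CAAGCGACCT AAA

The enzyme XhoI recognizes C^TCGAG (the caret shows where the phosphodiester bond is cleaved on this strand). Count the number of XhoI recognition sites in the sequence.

CTCGAG occurs starting at positions 19, 83, 128.
XhoI cuts at 3 sites.

3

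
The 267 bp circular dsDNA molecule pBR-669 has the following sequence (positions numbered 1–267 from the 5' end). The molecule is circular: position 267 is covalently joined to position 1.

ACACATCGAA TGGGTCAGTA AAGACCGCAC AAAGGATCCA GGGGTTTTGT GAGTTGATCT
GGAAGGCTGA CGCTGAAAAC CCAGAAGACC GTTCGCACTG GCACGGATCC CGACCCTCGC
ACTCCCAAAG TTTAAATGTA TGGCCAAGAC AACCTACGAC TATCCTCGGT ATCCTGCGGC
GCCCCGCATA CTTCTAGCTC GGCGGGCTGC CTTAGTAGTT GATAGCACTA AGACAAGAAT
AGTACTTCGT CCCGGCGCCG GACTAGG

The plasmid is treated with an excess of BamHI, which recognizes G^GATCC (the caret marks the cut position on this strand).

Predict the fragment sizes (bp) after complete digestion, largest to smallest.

BamHI sites (GGATCC) start at positions 34, 105.
BamHI cuts after the first base of each site, so after positions 34, 105.
Circular molecule, 2 cuts → 2 fragments:
  35–105 → 71 bp
  106–267 then 1–34 → 162 + 34 = 196 bp
Sorted largest to smallest: 196, 71 bp.

196, 71 bp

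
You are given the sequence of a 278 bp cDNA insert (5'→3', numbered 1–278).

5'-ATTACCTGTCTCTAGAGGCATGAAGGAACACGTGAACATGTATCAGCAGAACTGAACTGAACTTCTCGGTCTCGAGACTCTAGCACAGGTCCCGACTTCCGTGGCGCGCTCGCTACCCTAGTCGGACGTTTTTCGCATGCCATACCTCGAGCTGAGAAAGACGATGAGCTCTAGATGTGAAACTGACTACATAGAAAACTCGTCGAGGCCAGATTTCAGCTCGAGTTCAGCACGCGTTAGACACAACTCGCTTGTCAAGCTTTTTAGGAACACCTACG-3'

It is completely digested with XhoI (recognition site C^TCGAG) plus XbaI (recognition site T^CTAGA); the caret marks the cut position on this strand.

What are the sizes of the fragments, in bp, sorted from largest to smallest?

75, 60, 58, 50, 24, 11 bp

XhoI sites (CTCGAG) start at positions 71, 146, 220.
XhoI cuts after the first base of each site, so after positions 71, 146, 220.
XbaI sites (TCTAGA) start at positions 11, 170.
XbaI cuts after the first base of each site, so after positions 11, 170.
Combined cut positions: 11, 71, 146, 170, 220.
Linear molecule, 5 cuts → 6 fragments:
  1–11 → 11 bp
  12–71 → 60 bp
  72–146 → 75 bp
  147–170 → 24 bp
  171–220 → 50 bp
  221–278 → 58 bp
Sorted largest to smallest: 75, 60, 58, 50, 24, 11 bp.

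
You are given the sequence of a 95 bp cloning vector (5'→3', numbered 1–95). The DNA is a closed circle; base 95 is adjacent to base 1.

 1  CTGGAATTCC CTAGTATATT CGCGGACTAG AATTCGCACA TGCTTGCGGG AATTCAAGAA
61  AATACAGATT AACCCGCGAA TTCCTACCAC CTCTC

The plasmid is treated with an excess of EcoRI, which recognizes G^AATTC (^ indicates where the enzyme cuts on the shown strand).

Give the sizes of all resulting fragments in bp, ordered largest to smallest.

28, 26, 21, 20 bp

EcoRI sites (GAATTC) start at positions 4, 30, 50, 78.
EcoRI cuts after the first base of each site, so after positions 4, 30, 50, 78.
Circular molecule, 4 cuts → 4 fragments:
  5–30 → 26 bp
  31–50 → 20 bp
  51–78 → 28 bp
  79–95 then 1–4 → 17 + 4 = 21 bp
Sorted largest to smallest: 28, 26, 21, 20 bp.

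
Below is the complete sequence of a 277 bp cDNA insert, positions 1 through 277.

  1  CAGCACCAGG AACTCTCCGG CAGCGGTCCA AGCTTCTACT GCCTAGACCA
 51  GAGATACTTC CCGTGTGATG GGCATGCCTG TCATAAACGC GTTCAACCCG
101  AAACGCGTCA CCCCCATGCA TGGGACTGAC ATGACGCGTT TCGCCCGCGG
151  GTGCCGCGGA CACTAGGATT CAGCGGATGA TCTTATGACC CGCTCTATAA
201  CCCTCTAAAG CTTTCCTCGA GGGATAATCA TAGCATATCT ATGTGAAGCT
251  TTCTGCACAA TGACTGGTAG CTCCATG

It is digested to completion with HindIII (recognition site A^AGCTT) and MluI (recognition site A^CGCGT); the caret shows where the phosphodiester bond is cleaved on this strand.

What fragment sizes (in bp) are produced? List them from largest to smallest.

74, 57, 38, 31, 31, 30, 16 bp

HindIII sites (AAGCTT) start at positions 30, 208, 246.
HindIII cuts after the first base of each site, so after positions 30, 208, 246.
MluI sites (ACGCGT) start at positions 87, 103, 134.
MluI cuts after the first base of each site, so after positions 87, 103, 134.
Combined cut positions: 30, 87, 103, 134, 208, 246.
Linear molecule, 6 cuts → 7 fragments:
  1–30 → 30 bp
  31–87 → 57 bp
  88–103 → 16 bp
  104–134 → 31 bp
  135–208 → 74 bp
  209–246 → 38 bp
  247–277 → 31 bp
Sorted largest to smallest: 74, 57, 38, 31, 31, 30, 16 bp.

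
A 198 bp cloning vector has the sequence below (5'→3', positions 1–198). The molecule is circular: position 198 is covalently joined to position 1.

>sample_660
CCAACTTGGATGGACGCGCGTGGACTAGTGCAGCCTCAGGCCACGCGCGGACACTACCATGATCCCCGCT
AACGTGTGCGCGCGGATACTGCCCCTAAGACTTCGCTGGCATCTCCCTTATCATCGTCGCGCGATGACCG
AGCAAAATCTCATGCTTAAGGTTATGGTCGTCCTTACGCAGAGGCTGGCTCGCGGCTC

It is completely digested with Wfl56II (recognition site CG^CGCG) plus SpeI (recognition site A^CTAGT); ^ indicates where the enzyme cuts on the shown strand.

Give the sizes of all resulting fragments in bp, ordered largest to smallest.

Wfl56II sites (CGCGCG) start at positions 15, 44, 79, 128.
Wfl56II cuts after base 2 of each site, so after positions 16, 45, 80, 129.
The SpeI site (ACTAGT) starts at position 24.
SpeI cuts after the first base of each site, so after position 24.
Combined cut positions: 16, 24, 45, 80, 129.
Circular molecule, 5 cuts → 5 fragments:
  17–24 → 8 bp
  25–45 → 21 bp
  46–80 → 35 bp
  81–129 → 49 bp
  130–198 then 1–16 → 69 + 16 = 85 bp
Sorted largest to smallest: 85, 49, 35, 21, 8 bp.

85, 49, 35, 21, 8 bp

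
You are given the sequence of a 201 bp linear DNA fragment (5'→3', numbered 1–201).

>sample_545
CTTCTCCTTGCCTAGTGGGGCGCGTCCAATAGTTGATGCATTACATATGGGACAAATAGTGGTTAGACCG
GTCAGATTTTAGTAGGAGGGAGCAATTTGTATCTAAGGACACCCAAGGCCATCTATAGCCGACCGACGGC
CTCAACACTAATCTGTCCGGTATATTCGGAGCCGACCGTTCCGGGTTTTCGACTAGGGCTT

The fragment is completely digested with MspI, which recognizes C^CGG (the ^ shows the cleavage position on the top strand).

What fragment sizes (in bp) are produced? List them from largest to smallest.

89, 68, 24, 20 bp

MspI sites (CCGG) start at positions 68, 157, 181.
MspI cuts after the first base of each site, so after positions 68, 157, 181.
Linear molecule, 3 cuts → 4 fragments:
  1–68 → 68 bp
  69–157 → 89 bp
  158–181 → 24 bp
  182–201 → 20 bp
Sorted largest to smallest: 89, 68, 24, 20 bp.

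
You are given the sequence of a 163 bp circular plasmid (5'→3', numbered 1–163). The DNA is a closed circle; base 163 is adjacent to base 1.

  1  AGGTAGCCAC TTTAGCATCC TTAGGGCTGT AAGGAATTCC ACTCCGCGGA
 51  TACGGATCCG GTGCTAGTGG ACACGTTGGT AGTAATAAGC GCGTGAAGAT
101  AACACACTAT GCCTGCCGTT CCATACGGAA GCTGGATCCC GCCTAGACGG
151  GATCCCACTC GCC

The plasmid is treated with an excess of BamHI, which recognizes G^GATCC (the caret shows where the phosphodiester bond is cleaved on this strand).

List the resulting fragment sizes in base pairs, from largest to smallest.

BamHI sites (GGATCC) start at positions 54, 134, 150.
BamHI cuts after the first base of each site, so after positions 54, 134, 150.
Circular molecule, 3 cuts → 3 fragments:
  55–134 → 80 bp
  135–150 → 16 bp
  151–163 then 1–54 → 13 + 54 = 67 bp
Sorted largest to smallest: 80, 67, 16 bp.

80, 67, 16 bp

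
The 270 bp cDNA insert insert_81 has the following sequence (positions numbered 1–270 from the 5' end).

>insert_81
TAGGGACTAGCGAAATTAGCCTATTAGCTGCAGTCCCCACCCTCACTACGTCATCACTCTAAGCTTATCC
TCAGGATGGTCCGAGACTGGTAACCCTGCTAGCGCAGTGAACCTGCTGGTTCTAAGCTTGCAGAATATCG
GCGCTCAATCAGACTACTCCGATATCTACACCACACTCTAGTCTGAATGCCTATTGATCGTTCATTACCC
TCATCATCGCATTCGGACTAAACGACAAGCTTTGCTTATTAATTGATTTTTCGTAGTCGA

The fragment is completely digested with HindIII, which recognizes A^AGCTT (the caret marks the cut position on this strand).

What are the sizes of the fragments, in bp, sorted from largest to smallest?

HindIII sites (AAGCTT) start at positions 61, 124, 237.
HindIII cuts after the first base of each site, so after positions 61, 124, 237.
Linear molecule, 3 cuts → 4 fragments:
  1–61 → 61 bp
  62–124 → 63 bp
  125–237 → 113 bp
  238–270 → 33 bp
Sorted largest to smallest: 113, 63, 61, 33 bp.

113, 63, 61, 33 bp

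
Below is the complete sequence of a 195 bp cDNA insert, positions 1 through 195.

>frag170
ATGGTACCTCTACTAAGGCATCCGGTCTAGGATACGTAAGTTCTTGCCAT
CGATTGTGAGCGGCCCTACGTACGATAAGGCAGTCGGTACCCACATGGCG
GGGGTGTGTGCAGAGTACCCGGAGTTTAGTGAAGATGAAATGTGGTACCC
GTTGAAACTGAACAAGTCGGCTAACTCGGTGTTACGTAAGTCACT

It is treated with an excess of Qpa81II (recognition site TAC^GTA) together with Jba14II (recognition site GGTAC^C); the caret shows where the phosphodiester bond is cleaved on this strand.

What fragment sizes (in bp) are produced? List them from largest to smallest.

Qpa81II sites (TACGTA) start at positions 33, 67, 183.
Qpa81II cuts after base 3 of each site, so after positions 35, 69, 185.
Jba14II sites (GGTACC) start at positions 3, 86, 144.
Jba14II cuts after base 5 of each site (before the last base), so after positions 7, 90, 148.
Combined cut positions: 7, 35, 69, 90, 148, 185.
Linear molecule, 6 cuts → 7 fragments:
  1–7 → 7 bp
  8–35 → 28 bp
  36–69 → 34 bp
  70–90 → 21 bp
  91–148 → 58 bp
  149–185 → 37 bp
  186–195 → 10 bp
Sorted largest to smallest: 58, 37, 34, 28, 21, 10, 7 bp.

58, 37, 34, 28, 21, 10, 7 bp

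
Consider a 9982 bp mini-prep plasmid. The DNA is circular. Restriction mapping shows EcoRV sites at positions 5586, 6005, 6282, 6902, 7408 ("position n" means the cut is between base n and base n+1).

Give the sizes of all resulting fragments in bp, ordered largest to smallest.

8160, 620, 506, 419, 277 bp

Circular molecule, 5 cuts → 5 fragments:
  6005 − 5586 = 419 bp
  6282 − 6005 = 277 bp
  6902 − 6282 = 620 bp
  7408 − 6902 = 506 bp
  wrap: 9982 − 7408 + 5586 = 8160 bp
Sorted largest to smallest: 8160, 620, 506, 419, 277 bp.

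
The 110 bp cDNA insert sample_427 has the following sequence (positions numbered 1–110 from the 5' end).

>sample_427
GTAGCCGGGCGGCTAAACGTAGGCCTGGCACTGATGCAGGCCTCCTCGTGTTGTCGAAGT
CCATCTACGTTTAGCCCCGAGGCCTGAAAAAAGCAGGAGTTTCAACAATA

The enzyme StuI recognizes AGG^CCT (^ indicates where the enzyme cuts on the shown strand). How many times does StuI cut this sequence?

AGGCCT occurs starting at positions 21, 38, 80.
StuI cuts at 3 sites.

3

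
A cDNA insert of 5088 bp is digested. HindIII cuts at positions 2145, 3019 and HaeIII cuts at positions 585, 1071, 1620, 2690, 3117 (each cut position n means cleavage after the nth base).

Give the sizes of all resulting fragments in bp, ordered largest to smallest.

Combined cut positions (sorted): 585, 1071, 1620, 2145, 2690, 3019, 3117.
Linear molecule, 7 cuts → 8 fragments:
  585 − 0 = 585 bp
  1071 − 585 = 486 bp
  1620 − 1071 = 549 bp
  2145 − 1620 = 525 bp
  2690 − 2145 = 545 bp
  3019 − 2690 = 329 bp
  3117 − 3019 = 98 bp
  5088 − 3117 = 1971 bp
Sorted largest to smallest: 1971, 585, 549, 545, 525, 486, 329, 98 bp.

1971, 585, 549, 545, 525, 486, 329, 98 bp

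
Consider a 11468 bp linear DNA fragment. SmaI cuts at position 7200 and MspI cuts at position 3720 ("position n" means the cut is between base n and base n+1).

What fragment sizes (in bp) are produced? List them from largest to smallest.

Combined cut positions (sorted): 3720, 7200.
Linear molecule, 2 cuts → 3 fragments:
  3720 − 0 = 3720 bp
  7200 − 3720 = 3480 bp
  11468 − 7200 = 4268 bp
Sorted largest to smallest: 4268, 3720, 3480 bp.

4268, 3720, 3480 bp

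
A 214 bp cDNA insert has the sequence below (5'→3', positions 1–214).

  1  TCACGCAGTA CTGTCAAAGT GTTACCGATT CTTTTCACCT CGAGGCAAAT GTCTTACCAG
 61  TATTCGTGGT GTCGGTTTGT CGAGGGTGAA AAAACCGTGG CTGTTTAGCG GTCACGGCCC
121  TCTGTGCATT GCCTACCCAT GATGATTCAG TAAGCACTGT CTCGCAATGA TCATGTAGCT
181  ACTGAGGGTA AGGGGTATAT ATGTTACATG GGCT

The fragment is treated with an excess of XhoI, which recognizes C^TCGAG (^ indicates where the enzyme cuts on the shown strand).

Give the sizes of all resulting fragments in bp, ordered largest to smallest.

The XhoI site (CTCGAG) starts at position 39.
XhoI cuts after the first base of each site, so after position 39.
Linear molecule, 1 cut → 2 fragments:
  1–39 → 39 bp
  40–214 → 175 bp
Sorted largest to smallest: 175, 39 bp.

175, 39 bp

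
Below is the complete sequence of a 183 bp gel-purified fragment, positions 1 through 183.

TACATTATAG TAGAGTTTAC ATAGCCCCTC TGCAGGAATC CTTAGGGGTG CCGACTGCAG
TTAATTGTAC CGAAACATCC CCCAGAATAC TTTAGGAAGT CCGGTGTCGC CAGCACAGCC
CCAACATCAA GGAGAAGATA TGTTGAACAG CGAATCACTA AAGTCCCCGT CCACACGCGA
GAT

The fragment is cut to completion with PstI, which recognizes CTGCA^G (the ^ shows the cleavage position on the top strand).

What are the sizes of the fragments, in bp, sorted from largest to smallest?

124, 34, 25 bp

PstI sites (CTGCAG) start at positions 30, 55.
PstI cuts after base 5 of each site (before the last base), so after positions 34, 59.
Linear molecule, 2 cuts → 3 fragments:
  1–34 → 34 bp
  35–59 → 25 bp
  60–183 → 124 bp
Sorted largest to smallest: 124, 34, 25 bp.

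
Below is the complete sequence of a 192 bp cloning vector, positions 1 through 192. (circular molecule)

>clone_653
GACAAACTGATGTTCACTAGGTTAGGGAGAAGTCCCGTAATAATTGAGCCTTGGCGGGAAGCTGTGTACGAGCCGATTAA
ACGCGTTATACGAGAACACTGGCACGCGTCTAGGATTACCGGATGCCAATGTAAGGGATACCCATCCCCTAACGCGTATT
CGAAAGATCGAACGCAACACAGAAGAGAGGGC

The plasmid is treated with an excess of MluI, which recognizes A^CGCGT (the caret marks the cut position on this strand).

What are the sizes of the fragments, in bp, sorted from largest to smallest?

121, 48, 23 bp

MluI sites (ACGCGT) start at positions 81, 104, 152.
MluI cuts after the first base of each site, so after positions 81, 104, 152.
Circular molecule, 3 cuts → 3 fragments:
  82–104 → 23 bp
  105–152 → 48 bp
  153–192 then 1–81 → 40 + 81 = 121 bp
Sorted largest to smallest: 121, 48, 23 bp.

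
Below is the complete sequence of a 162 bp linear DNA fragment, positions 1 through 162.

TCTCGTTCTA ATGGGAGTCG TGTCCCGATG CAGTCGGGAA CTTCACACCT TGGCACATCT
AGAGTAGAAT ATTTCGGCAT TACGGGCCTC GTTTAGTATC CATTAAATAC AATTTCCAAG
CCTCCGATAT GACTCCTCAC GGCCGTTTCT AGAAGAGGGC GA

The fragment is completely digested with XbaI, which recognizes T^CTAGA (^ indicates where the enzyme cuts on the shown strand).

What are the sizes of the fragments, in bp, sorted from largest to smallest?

XbaI sites (TCTAGA) start at positions 58, 148.
XbaI cuts after the first base of each site, so after positions 58, 148.
Linear molecule, 2 cuts → 3 fragments:
  1–58 → 58 bp
  59–148 → 90 bp
  149–162 → 14 bp
Sorted largest to smallest: 90, 58, 14 bp.

90, 58, 14 bp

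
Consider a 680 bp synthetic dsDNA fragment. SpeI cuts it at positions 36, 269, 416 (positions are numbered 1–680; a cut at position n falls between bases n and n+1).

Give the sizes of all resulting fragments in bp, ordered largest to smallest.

Linear molecule, 3 cuts → 4 fragments:
  36 − 0 = 36 bp
  269 − 36 = 233 bp
  416 − 269 = 147 bp
  680 − 416 = 264 bp
Sorted largest to smallest: 264, 233, 147, 36 bp.

264, 233, 147, 36 bp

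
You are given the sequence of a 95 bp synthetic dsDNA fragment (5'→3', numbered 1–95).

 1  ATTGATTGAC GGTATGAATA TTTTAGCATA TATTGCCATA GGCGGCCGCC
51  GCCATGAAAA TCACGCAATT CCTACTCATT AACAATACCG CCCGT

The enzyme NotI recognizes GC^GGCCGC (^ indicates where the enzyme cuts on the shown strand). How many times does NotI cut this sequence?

1

GCGGCCGC occurs starting at position 42.
NotI cuts at 1 site.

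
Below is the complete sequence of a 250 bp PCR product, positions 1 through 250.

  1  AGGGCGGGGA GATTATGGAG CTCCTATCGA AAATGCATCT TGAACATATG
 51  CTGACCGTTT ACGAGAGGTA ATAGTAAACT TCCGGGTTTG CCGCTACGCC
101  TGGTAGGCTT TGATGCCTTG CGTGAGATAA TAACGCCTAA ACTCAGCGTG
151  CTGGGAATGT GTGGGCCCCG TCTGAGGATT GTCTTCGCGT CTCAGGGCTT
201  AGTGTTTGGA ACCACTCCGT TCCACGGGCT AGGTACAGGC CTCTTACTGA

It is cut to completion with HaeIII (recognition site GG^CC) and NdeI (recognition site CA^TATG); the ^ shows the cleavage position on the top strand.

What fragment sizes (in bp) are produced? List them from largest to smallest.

HaeIII sites (GGCC) start at positions 164, 238.
HaeIII cuts after base 2 of each site, so after positions 165, 239.
The NdeI site (CATATG) starts at position 45.
NdeI cuts after base 2 of each site, so after position 46.
Combined cut positions: 46, 165, 239.
Linear molecule, 3 cuts → 4 fragments:
  1–46 → 46 bp
  47–165 → 119 bp
  166–239 → 74 bp
  240–250 → 11 bp
Sorted largest to smallest: 119, 74, 46, 11 bp.

119, 74, 46, 11 bp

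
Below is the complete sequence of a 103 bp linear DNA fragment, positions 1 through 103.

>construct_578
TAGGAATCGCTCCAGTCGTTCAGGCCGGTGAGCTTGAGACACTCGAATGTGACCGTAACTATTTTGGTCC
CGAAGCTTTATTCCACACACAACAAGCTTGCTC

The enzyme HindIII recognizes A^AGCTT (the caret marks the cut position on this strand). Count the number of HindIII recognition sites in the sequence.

2

AAGCTT occurs starting at positions 73, 94.
HindIII cuts at 2 sites.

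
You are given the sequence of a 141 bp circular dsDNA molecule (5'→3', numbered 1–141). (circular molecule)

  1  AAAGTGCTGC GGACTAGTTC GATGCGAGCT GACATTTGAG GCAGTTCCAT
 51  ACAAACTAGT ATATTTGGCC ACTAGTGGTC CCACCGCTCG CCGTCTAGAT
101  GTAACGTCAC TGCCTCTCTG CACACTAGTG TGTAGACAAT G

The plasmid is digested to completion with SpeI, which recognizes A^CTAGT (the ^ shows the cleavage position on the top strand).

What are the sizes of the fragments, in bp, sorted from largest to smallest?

SpeI sites (ACTAGT) start at positions 13, 55, 71, 124.
SpeI cuts after the first base of each site, so after positions 13, 55, 71, 124.
Circular molecule, 4 cuts → 4 fragments:
  14–55 → 42 bp
  56–71 → 16 bp
  72–124 → 53 bp
  125–141 then 1–13 → 17 + 13 = 30 bp
Sorted largest to smallest: 53, 42, 30, 16 bp.

53, 42, 30, 16 bp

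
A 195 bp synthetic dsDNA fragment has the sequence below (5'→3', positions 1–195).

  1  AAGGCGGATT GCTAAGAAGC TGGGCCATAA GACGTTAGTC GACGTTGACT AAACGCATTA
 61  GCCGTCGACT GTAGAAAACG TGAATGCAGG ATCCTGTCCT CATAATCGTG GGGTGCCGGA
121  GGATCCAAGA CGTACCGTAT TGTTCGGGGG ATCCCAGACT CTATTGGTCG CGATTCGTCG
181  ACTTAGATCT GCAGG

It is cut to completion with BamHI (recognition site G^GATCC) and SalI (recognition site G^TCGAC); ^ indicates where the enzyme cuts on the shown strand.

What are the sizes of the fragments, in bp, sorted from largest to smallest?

38, 32, 28, 28, 26, 25, 18 bp

BamHI sites (GGATCC) start at positions 89, 121, 149.
BamHI cuts after the first base of each site, so after positions 89, 121, 149.
SalI sites (GTCGAC) start at positions 38, 64, 177.
SalI cuts after the first base of each site, so after positions 38, 64, 177.
Combined cut positions: 38, 64, 89, 121, 149, 177.
Linear molecule, 6 cuts → 7 fragments:
  1–38 → 38 bp
  39–64 → 26 bp
  65–89 → 25 bp
  90–121 → 32 bp
  122–149 → 28 bp
  150–177 → 28 bp
  178–195 → 18 bp
Sorted largest to smallest: 38, 32, 28, 28, 26, 25, 18 bp.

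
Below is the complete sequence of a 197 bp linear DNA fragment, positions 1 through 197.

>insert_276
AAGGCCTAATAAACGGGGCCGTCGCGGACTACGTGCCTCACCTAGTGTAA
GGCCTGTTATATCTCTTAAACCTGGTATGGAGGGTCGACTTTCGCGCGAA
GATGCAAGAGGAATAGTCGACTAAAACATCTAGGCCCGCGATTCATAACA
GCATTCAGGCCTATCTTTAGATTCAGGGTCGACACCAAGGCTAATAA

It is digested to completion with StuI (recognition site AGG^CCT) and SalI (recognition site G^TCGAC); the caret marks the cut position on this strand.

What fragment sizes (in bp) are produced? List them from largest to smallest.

StuI sites (AGGCCT) start at positions 2, 50, 157.
StuI cuts after base 3 of each site, so after positions 4, 52, 159.
SalI sites (GTCGAC) start at positions 84, 116, 178.
SalI cuts after the first base of each site, so after positions 84, 116, 178.
Combined cut positions: 4, 52, 84, 116, 159, 178.
Linear molecule, 6 cuts → 7 fragments:
  1–4 → 4 bp
  5–52 → 48 bp
  53–84 → 32 bp
  85–116 → 32 bp
  117–159 → 43 bp
  160–178 → 19 bp
  179–197 → 19 bp
Sorted largest to smallest: 48, 43, 32, 32, 19, 19, 4 bp.

48, 43, 32, 32, 19, 19, 4 bp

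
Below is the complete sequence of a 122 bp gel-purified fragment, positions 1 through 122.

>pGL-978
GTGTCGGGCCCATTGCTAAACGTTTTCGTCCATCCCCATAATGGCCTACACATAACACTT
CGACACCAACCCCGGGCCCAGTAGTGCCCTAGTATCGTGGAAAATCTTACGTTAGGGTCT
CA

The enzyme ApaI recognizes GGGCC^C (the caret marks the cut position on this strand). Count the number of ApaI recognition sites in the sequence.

2

GGGCCC occurs starting at positions 6, 74.
ApaI cuts at 2 sites.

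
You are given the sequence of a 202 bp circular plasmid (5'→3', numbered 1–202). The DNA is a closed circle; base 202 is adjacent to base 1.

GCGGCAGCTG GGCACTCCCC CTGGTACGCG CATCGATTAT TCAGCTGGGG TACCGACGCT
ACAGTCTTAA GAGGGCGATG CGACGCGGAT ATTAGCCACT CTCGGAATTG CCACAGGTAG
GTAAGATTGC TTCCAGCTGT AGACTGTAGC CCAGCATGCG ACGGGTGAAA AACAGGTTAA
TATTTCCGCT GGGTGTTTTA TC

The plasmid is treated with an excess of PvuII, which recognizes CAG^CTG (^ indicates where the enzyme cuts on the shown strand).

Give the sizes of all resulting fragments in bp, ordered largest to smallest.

PvuII sites (CAGCTG) start at positions 5, 42, 134.
PvuII cuts after base 3 of each site, so after positions 7, 44, 136.
Circular molecule, 3 cuts → 3 fragments:
  8–44 → 37 bp
  45–136 → 92 bp
  137–202 then 1–7 → 66 + 7 = 73 bp
Sorted largest to smallest: 92, 73, 37 bp.

92, 73, 37 bp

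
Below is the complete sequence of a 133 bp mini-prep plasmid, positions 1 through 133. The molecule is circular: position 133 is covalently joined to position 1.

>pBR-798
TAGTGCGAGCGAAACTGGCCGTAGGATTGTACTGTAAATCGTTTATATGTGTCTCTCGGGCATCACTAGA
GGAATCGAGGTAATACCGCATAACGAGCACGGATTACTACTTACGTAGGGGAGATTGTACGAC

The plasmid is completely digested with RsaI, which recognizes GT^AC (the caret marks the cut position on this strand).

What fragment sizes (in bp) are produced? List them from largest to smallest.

98, 35 bp

RsaI sites (GTAC) start at positions 29, 127.
RsaI cuts after base 2 of each site, so after positions 30, 128.
Circular molecule, 2 cuts → 2 fragments:
  31–128 → 98 bp
  129–133 then 1–30 → 5 + 30 = 35 bp
Sorted largest to smallest: 98, 35 bp.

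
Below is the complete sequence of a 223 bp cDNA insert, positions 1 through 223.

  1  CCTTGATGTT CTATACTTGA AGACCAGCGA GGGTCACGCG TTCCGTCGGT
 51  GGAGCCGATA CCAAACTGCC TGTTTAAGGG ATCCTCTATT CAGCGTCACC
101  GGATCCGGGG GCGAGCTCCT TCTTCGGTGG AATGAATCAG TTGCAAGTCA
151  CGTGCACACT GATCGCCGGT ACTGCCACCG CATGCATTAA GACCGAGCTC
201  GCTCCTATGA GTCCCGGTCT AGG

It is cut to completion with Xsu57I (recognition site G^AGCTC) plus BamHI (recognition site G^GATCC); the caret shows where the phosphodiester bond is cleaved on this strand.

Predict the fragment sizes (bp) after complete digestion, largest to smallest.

82, 79, 28, 22, 12 bp

Xsu57I sites (GAGCTC) start at positions 113, 195.
Xsu57I cuts after the first base of each site, so after positions 113, 195.
BamHI sites (GGATCC) start at positions 79, 101.
BamHI cuts after the first base of each site, so after positions 79, 101.
Combined cut positions: 79, 101, 113, 195.
Linear molecule, 4 cuts → 5 fragments:
  1–79 → 79 bp
  80–101 → 22 bp
  102–113 → 12 bp
  114–195 → 82 bp
  196–223 → 28 bp
Sorted largest to smallest: 82, 79, 28, 22, 12 bp.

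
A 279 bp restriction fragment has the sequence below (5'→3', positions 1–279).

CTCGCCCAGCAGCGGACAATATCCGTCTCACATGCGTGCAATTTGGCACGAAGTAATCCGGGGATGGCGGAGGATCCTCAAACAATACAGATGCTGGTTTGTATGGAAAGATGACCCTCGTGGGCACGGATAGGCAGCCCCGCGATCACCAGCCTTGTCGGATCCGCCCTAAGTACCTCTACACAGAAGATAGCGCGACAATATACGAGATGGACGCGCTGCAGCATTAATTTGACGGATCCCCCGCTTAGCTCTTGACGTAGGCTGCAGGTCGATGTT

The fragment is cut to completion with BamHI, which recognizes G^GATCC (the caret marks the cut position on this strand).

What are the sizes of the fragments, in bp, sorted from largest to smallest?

88, 77, 72, 42 bp

BamHI sites (GGATCC) start at positions 72, 160, 237.
BamHI cuts after the first base of each site, so after positions 72, 160, 237.
Linear molecule, 3 cuts → 4 fragments:
  1–72 → 72 bp
  73–160 → 88 bp
  161–237 → 77 bp
  238–279 → 42 bp
Sorted largest to smallest: 88, 77, 72, 42 bp.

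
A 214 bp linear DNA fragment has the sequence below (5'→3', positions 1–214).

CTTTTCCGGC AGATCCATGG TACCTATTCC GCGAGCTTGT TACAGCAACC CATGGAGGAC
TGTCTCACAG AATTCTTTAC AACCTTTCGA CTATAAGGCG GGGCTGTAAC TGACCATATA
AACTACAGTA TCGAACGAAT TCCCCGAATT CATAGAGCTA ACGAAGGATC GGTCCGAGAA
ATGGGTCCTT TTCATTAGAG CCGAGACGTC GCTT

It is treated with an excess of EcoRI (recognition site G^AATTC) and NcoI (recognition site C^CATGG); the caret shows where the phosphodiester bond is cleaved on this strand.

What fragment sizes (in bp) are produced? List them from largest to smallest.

EcoRI sites (GAATTC) start at positions 70, 137, 146.
EcoRI cuts after the first base of each site, so after positions 70, 137, 146.
NcoI sites (CCATGG) start at positions 15, 50.
NcoI cuts after the first base of each site, so after positions 15, 50.
Combined cut positions: 15, 50, 70, 137, 146.
Linear molecule, 5 cuts → 6 fragments:
  1–15 → 15 bp
  16–50 → 35 bp
  51–70 → 20 bp
  71–137 → 67 bp
  138–146 → 9 bp
  147–214 → 68 bp
Sorted largest to smallest: 68, 67, 35, 20, 15, 9 bp.

68, 67, 35, 20, 15, 9 bp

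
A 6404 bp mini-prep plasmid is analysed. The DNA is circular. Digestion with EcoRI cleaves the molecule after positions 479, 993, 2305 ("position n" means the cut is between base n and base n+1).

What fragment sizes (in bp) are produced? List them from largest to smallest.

4578, 1312, 514 bp

Circular molecule, 3 cuts → 3 fragments:
  993 − 479 = 514 bp
  2305 − 993 = 1312 bp
  wrap: 6404 − 2305 + 479 = 4578 bp
Sorted largest to smallest: 4578, 1312, 514 bp.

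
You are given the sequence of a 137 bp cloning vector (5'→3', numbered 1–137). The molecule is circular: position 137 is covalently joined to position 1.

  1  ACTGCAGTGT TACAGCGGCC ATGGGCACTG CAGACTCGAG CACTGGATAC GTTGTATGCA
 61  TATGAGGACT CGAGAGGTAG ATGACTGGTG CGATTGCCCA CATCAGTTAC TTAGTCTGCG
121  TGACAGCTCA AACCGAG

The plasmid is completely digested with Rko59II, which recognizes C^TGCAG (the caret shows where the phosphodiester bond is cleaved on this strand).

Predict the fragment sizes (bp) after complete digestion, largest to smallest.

111, 26 bp

Rko59II sites (CTGCAG) start at positions 2, 28.
Rko59II cuts after the first base of each site, so after positions 2, 28.
Circular molecule, 2 cuts → 2 fragments:
  3–28 → 26 bp
  29–137 then 1–2 → 109 + 2 = 111 bp
Sorted largest to smallest: 111, 26 bp.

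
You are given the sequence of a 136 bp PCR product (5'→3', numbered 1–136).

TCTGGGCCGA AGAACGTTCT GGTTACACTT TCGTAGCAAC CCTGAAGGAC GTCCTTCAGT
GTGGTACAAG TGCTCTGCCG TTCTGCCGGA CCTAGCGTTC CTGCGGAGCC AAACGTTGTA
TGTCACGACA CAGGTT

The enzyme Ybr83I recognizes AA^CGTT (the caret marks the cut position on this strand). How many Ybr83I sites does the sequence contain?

2

AACGTT occurs starting at positions 13, 112.
Ybr83I cuts at 2 sites.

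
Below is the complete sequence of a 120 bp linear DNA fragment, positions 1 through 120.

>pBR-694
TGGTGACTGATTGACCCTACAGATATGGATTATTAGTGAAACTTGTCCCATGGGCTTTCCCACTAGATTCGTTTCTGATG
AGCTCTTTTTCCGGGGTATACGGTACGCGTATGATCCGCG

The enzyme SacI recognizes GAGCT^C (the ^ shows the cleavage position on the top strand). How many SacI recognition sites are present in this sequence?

GAGCTC occurs starting at position 80.
SacI cuts at 1 site.

1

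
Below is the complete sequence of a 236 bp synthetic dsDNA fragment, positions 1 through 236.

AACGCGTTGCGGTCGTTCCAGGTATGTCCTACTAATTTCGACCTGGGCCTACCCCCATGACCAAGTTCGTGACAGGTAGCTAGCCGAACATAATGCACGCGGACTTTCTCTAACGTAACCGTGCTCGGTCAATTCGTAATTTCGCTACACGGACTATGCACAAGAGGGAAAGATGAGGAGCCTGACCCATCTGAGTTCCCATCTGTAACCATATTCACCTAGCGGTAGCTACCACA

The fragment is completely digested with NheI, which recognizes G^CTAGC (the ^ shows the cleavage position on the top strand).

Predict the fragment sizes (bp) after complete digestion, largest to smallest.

The NheI site (GCTAGC) starts at position 79.
NheI cuts after the first base of each site, so after position 79.
Linear molecule, 1 cut → 2 fragments:
  1–79 → 79 bp
  80–236 → 157 bp
Sorted largest to smallest: 157, 79 bp.

157, 79 bp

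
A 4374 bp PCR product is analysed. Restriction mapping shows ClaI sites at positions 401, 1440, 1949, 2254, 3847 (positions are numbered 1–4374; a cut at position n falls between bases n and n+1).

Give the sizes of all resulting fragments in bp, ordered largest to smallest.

Linear molecule, 5 cuts → 6 fragments:
  401 − 0 = 401 bp
  1440 − 401 = 1039 bp
  1949 − 1440 = 509 bp
  2254 − 1949 = 305 bp
  3847 − 2254 = 1593 bp
  4374 − 3847 = 527 bp
Sorted largest to smallest: 1593, 1039, 527, 509, 401, 305 bp.

1593, 1039, 527, 509, 401, 305 bp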